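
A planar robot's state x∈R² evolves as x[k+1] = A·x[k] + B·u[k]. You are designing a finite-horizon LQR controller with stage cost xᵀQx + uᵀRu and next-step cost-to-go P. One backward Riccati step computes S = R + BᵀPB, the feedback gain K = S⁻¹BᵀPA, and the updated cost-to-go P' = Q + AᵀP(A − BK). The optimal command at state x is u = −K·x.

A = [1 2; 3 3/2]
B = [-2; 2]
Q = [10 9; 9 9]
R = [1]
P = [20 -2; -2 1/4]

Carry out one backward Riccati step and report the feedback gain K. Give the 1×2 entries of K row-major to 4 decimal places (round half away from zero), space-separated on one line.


-0.3112 -0.8291

BᵀP = [-44.0000 4.5000]
S = R + BᵀPB = [1] + [97.0000] = [98.0000]
BᵀPA = [-30.5000 -81.2500]
K = S⁻¹·BᵀPA = [-0.3112 -0.8291]
A−BK = [0.3776 0.3418; 3.6224 3.1582]
AᵀP(A−BK) = [0.7577 0.8380; 0.8380 1.1996]
P' = Q + AᵀP(A−BK) = [10.7577 9.8380; 9.8380 10.1996]
tr(P') = 20.9573


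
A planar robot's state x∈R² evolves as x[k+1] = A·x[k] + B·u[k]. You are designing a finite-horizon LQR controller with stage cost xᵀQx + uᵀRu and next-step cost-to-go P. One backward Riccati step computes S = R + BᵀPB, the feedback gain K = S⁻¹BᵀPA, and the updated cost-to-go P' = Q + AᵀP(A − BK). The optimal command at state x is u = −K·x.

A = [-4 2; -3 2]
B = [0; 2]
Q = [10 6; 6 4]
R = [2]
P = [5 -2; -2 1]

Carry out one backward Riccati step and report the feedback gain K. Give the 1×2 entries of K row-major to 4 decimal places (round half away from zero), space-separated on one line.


BᵀP = [-4.0000 2.0000]
S = R + BᵀPB = [2] + [4.0000] = [6.0000]
BᵀPA = [10.0000 -4.0000]
K = S⁻¹·BᵀPA = [1.6667 -0.6667]
A−BK = [-4.0000 2.0000; -6.3333 3.3333]
AᵀP(A−BK) = [24.3333 -11.3333; -11.3333 5.3333]
P' = Q + AᵀP(A−BK) = [34.3333 -5.3333; -5.3333 9.3333]
tr(P') = 43.6667

1.6667 -0.6667


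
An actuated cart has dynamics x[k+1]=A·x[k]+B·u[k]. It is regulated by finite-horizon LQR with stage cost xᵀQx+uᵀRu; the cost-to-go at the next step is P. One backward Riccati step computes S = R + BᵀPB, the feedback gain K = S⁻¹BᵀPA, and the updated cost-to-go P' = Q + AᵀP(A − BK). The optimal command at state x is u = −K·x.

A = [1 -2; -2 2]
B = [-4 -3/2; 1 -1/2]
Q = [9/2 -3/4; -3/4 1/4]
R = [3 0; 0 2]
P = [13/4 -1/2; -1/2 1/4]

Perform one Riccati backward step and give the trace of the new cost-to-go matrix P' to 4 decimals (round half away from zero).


BᵀP = [-13.5000 2.2500; -4.6250 0.6250]
S = R + BᵀPB = [3 0; 0 2] + [56.2500 19.1250; 19.1250 6.6250] = [59.2500 19.1250; 19.1250 8.6250]
BᵀPA = [-18.0000 31.5000; -5.8750 10.5000]
K = S⁻¹·BᵀPA = [-0.2953 0.4879; -0.0265 0.1355]
A−BK = [-0.2207 0.1549; -1.7180 1.5799]
AᵀP(A−BK) = [0.7799 -0.9216; -0.9216 1.2081]
P' = Q + AᵀP(A−BK) = [5.2799 -1.6716; -1.6716 1.4581]
tr(P') = 6.7381

6.7381


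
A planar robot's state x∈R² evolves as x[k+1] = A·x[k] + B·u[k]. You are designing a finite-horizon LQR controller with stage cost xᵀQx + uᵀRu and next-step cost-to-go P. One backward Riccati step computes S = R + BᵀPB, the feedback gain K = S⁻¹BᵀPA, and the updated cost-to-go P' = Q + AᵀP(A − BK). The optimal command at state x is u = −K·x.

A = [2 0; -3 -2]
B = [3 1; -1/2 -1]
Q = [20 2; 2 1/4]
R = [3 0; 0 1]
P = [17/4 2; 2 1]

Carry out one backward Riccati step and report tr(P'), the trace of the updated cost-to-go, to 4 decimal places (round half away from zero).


21.3955

BᵀP = [11.7500 5.5000; 2.2500 1.0000]
S = R + BᵀPB = [3 0; 0 1] + [32.5000 6.2500; 6.2500 1.2500] = [35.5000 6.2500; 6.2500 2.2500]
BᵀPA = [7.0000 -11.0000; 1.5000 -2.0000]
K = S⁻¹·BᵀPA = [0.1562 -0.3002; 0.2328 -0.0551]
A−BK = [1.2986 0.9556; -2.6891 -2.2052]
AᵀP(A−BK) = [0.5574 0.1838; 0.1838 0.5881]
P' = Q + AᵀP(A−BK) = [20.5574 2.1838; 2.1838 0.8381]
tr(P') = 21.3955


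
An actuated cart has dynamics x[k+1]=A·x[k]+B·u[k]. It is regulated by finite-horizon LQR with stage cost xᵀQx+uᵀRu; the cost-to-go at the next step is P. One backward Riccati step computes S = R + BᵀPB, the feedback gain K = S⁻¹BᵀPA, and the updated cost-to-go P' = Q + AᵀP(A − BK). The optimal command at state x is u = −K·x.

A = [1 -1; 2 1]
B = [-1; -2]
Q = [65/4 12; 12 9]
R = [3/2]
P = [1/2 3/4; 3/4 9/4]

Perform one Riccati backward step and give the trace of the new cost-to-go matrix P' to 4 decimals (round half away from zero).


BᵀP = [-2.0000 -5.2500]
S = R + BᵀPB = [3/2] + [12.5000] = [14.0000]
BᵀPA = [-12.5000 -3.2500]
K = S⁻¹·BᵀPA = [-0.8929 -0.2321]
A−BK = [0.1071 -1.2321; 0.2143 0.5357]
AᵀP(A−BK) = [1.3393 0.3482; 0.3482 0.4955]
P' = Q + AᵀP(A−BK) = [17.5893 12.3482; 12.3482 9.4955]
tr(P') = 27.0848

27.0848


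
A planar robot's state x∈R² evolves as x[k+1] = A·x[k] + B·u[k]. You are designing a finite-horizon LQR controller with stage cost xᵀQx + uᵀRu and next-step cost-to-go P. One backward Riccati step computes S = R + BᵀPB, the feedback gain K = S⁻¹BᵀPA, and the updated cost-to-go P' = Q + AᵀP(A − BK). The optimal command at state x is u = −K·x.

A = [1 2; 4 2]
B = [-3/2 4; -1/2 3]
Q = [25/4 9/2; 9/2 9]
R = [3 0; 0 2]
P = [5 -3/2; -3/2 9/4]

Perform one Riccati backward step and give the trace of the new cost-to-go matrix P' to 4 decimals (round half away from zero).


35.5455

BᵀP = [-6.7500 1.1250; 15.5000 0.7500]
S = R + BᵀPB = [3 0; 0 2] + [9.5625 -23.6250; -23.6250 64.2500] = [12.5625 -23.6250; -23.6250 66.2500]
BᵀPA = [-2.2500 -11.2500; 18.5000 32.5000]
K = S⁻¹·BᵀPA = [1.0506 0.0821; 0.6539 0.5198]
A−BK = [-0.0397 0.0438; 2.5636 0.4815]
AᵀP(A−BK) = [19.2668 3.5677; 3.5677 1.0287]
P' = Q + AᵀP(A−BK) = [25.5168 8.0677; 8.0677 10.0287]
tr(P') = 35.5455


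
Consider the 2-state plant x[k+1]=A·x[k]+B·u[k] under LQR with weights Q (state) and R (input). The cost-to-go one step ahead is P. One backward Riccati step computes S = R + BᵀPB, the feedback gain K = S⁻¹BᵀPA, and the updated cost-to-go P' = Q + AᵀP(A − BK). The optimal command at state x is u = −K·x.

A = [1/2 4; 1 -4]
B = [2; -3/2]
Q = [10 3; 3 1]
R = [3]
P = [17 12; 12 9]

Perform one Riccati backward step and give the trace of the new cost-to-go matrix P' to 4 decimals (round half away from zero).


BᵀP = [16.0000 10.5000]
S = R + BᵀPB = [3] + [16.2500] = [19.2500]
BᵀPA = [18.5000 22.0000]
K = S⁻¹·BᵀPA = [0.9610 1.1429]
A−BK = [-1.4221 1.7143; 2.4416 -2.2857]
AᵀP(A−BK) = [7.4708 0.8571; 0.8571 6.8571]
P' = Q + AᵀP(A−BK) = [17.4708 3.8571; 3.8571 7.8571]
tr(P') = 25.3279

25.3279


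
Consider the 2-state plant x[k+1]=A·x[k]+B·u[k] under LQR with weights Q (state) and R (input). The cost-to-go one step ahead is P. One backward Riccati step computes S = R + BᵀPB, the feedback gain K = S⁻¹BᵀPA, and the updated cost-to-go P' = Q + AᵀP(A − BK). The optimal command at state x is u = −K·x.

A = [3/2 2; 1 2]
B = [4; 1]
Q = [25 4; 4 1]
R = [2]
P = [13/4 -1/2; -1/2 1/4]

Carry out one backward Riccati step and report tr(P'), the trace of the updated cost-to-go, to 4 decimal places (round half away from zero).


27.1123

BᵀP = [12.5000 -1.7500]
S = R + BᵀPB = [2] + [48.2500] = [50.2500]
BᵀPA = [17.0000 21.5000]
K = S⁻¹·BᵀPA = [0.3383 0.4279]
A−BK = [0.1468 0.2886; 0.6617 1.5721]
AᵀP(A−BK) = [0.3113 0.4764; 0.4764 0.8010]
P' = Q + AᵀP(A−BK) = [25.3113 4.4764; 4.4764 1.8010]
tr(P') = 27.1123


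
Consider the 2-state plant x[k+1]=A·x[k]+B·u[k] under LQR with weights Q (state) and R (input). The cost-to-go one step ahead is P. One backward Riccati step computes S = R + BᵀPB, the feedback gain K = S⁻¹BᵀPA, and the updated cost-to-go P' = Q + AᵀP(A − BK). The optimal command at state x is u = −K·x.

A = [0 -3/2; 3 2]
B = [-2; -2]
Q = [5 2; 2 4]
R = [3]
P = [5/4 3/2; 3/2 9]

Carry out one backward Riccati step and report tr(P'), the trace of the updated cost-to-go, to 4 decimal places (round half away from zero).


28.5971

BᵀP = [-5.5000 -21.0000]
S = R + BᵀPB = [3] + [53.0000] = [56.0000]
BᵀPA = [-63.0000 -33.7500]
K = S⁻¹·BᵀPA = [-1.1250 -0.6027]
A−BK = [-2.2500 -2.7054; 0.7500 0.7946]
AᵀP(A−BK) = [10.1250 9.2813; 9.2813 9.4721]
P' = Q + AᵀP(A−BK) = [15.1250 11.2813; 11.2813 13.4721]
tr(P') = 28.5971


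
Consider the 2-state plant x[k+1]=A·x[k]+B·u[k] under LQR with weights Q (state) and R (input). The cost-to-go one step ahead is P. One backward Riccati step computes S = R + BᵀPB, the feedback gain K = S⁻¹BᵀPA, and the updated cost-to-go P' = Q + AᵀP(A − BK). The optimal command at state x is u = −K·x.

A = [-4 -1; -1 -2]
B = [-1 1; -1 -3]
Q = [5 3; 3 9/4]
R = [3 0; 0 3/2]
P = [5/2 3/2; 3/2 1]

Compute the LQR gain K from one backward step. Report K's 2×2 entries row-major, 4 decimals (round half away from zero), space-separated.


BᵀP = [-4.0000 -2.5000; -2.0000 -1.5000]
S = R + BᵀPB = [3 0; 0 3/2] + [6.5000 3.5000; 3.5000 2.5000] = [9.5000 3.5000; 3.5000 4.0000]
BᵀPA = [18.5000 9.0000; 9.5000 5.0000]
K = S⁻¹·BᵀPA = [1.5825 0.7184; 0.9903 0.6214]
A−BK = [-3.4078 -0.9029; 3.5534 0.5825]
AᵀP(A−BK) = [14.3155 6.3058; 6.3058 2.9272]
P' = Q + AᵀP(A−BK) = [19.3155 9.3058; 9.3058 5.1772]
tr(P') = 24.4927

1.5825 0.7184 0.9903 0.6214


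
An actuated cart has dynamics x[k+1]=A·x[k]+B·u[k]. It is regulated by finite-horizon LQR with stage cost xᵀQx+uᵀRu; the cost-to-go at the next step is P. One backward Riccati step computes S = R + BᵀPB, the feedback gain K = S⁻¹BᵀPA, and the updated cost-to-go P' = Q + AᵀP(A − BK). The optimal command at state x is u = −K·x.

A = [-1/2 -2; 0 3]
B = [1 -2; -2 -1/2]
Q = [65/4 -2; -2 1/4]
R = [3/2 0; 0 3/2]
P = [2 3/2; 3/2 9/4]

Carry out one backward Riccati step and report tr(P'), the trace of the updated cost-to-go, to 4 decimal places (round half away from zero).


19.2048

BᵀP = [-1.0000 -3.0000; -4.7500 -4.1250]
S = R + BᵀPB = [3/2 0; 0 3/2] + [5.0000 3.5000; 3.5000 11.5625] = [6.5000 3.5000; 3.5000 13.0625]
BᵀPA = [0.5000 -7.0000; 2.3750 -2.8750]
K = S⁻¹·BᵀPA = [-0.0245 -1.1200; 0.1884 0.0800]
A−BK = [-0.0987 -0.7200; 0.0452 0.8000]
AᵀP(A−BK) = [0.0648 0.1200; 0.1200 2.6400]
P' = Q + AᵀP(A−BK) = [16.3148 -1.8800; -1.8800 2.8900]
tr(P') = 19.2048


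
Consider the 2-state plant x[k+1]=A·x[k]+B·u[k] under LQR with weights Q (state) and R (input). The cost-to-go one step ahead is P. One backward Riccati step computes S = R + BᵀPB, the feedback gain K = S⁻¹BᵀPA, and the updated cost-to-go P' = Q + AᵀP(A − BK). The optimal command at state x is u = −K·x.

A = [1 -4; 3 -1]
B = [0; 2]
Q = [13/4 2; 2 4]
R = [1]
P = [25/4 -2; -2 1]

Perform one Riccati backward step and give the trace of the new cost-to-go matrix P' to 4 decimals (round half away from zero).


55.5000

BᵀP = [-4.0000 2.0000]
S = R + BᵀPB = [1] + [4.0000] = [5.0000]
BᵀPA = [2.0000 14.0000]
K = S⁻¹·BᵀPA = [0.4000 2.8000]
A−BK = [1.0000 -4.0000; 2.2000 -6.6000]
AᵀP(A−BK) = [2.4500 -7.6000; -7.6000 45.8000]
P' = Q + AᵀP(A−BK) = [5.7000 -5.6000; -5.6000 49.8000]
tr(P') = 55.5000


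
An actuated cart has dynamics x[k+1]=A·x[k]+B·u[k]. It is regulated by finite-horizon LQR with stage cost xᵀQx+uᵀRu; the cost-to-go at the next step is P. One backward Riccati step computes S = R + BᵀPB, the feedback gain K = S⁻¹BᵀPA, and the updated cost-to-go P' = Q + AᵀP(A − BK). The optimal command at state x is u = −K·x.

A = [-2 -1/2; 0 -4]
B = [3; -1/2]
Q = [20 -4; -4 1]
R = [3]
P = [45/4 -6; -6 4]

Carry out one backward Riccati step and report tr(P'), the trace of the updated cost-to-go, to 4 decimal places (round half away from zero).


BᵀP = [36.7500 -20.0000]
S = R + BᵀPB = [3] + [120.2500] = [123.2500]
BᵀPA = [-73.5000 61.6250]
K = S⁻¹·BᵀPA = [-0.5963 0.5000]
A−BK = [-0.2110 -2.0000; -0.2982 -3.7500]
AᵀP(A−BK) = [1.1684 0.0000; 0.0000 12.0000]
P' = Q + AᵀP(A−BK) = [21.1684 -4.0000; -4.0000 13.0000]
tr(P') = 34.1684

34.1684


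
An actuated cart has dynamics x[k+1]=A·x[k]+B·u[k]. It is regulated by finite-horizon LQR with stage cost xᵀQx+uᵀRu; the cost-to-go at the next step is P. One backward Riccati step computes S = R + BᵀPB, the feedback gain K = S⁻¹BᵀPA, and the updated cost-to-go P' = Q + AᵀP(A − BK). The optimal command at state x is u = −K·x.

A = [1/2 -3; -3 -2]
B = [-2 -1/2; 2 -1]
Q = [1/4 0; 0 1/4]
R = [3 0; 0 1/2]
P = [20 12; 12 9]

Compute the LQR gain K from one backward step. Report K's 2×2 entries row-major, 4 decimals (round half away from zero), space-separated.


BᵀP = [-16.0000 -6.0000; -22.0000 -15.0000]
S = R + BᵀPB = [3 0; 0 1/2] + [20.0000 14.0000; 14.0000 26.0000] = [23.0000 14.0000; 14.0000 26.5000]
BᵀPA = [10.0000 60.0000; 34.0000 96.0000]
K = S⁻¹·BᵀPA = [-0.5103 0.5949; 1.5526 3.3083]
A−BK = [0.2557 -0.1560; -0.4268 0.1185]
AᵀP(A−BK) = [2.3144 1.5671; 1.5671 6.7037]
P' = Q + AᵀP(A−BK) = [2.5644 1.5671; 1.5671 6.9537]
tr(P') = 9.5181

-0.5103 0.5949 1.5526 3.3083


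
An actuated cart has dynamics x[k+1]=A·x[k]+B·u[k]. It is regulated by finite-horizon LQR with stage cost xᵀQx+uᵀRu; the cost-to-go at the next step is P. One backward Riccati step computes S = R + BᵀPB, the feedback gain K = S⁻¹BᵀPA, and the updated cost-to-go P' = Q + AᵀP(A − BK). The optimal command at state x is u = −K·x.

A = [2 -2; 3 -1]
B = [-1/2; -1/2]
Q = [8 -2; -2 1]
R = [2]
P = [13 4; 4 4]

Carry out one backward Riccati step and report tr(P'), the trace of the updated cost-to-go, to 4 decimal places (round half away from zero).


BᵀP = [-8.5000 -4.0000]
S = R + BᵀPB = [2] + [6.2500] = [8.2500]
BᵀPA = [-29.0000 21.0000]
K = S⁻¹·BᵀPA = [-3.5152 2.5455]
A−BK = [0.2424 -0.7273; 1.2424 0.2727]
AᵀP(A−BK) = [34.0606 -22.1818; -22.1818 18.5455]
P' = Q + AᵀP(A−BK) = [42.0606 -24.1818; -24.1818 19.5455]
tr(P') = 61.6061

61.6061


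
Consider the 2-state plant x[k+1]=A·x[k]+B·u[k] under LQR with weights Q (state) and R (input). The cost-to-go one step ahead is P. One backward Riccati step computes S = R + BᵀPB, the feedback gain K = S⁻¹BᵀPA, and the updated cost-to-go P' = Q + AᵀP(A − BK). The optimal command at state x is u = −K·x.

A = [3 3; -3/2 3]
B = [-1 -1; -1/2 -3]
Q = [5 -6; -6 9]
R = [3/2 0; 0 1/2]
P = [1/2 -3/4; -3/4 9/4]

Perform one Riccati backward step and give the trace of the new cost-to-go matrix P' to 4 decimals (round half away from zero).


19.1129

BᵀP = [-0.1250 -0.3750; 1.7500 -6.0000]
S = R + BᵀPB = [3/2 0; 0 1/2] + [0.3125 1.2500; 1.2500 16.2500] = [1.8125 1.2500; 1.2500 16.7500]
BᵀPA = [0.1875 -1.5000; 14.2500 -12.7500]
K = S⁻¹·BᵀPA = [-0.5095 -0.3190; 0.8888 -0.7374]
A−BK = [3.3793 1.9436; 0.9116 0.6283]
AᵀP(A−BK) = [3.7431 1.5676; 1.5676 1.3698]
P' = Q + AᵀP(A−BK) = [8.7431 -4.4324; -4.4324 10.3698]
tr(P') = 19.1129


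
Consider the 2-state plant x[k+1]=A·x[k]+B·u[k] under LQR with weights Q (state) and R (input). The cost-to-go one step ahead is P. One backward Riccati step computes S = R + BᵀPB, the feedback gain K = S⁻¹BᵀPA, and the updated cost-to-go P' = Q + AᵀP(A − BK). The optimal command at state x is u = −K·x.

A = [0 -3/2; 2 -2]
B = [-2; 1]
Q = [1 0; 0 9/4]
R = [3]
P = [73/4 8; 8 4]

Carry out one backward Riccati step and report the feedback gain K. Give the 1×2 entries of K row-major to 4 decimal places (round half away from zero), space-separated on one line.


BᵀP = [-28.5000 -12.0000]
S = R + BᵀPB = [3] + [45.0000] = [48.0000]
BᵀPA = [-24.0000 66.7500]
K = S⁻¹·BᵀPA = [-0.5000 1.3906]
A−BK = [-1.0000 1.2813; 2.5000 -3.3906]
AᵀP(A−BK) = [4.0000 -6.6250; -6.6250 12.2383]
P' = Q + AᵀP(A−BK) = [5.0000 -6.6250; -6.6250 14.4883]
tr(P') = 19.4883

-0.5000 1.3906


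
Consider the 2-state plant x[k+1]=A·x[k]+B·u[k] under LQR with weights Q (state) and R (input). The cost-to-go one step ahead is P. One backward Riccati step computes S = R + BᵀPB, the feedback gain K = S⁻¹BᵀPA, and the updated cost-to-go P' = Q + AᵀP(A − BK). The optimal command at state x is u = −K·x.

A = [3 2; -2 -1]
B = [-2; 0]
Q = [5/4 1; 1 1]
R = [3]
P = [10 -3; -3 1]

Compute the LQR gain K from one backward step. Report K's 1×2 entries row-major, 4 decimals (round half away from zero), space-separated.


BᵀP = [-20.0000 6.0000]
S = R + BᵀPB = [3] + [40.0000] = [43.0000]
BᵀPA = [-72.0000 -46.0000]
K = S⁻¹·BᵀPA = [-1.6744 -1.0698]
A−BK = [-0.3488 -0.1395; -2.0000 -1.0000]
AᵀP(A−BK) = [9.4419 5.9767; 5.9767 3.7907]
P' = Q + AᵀP(A−BK) = [10.6919 6.9767; 6.9767 4.7907]
tr(P') = 15.4826

-1.6744 -1.0698


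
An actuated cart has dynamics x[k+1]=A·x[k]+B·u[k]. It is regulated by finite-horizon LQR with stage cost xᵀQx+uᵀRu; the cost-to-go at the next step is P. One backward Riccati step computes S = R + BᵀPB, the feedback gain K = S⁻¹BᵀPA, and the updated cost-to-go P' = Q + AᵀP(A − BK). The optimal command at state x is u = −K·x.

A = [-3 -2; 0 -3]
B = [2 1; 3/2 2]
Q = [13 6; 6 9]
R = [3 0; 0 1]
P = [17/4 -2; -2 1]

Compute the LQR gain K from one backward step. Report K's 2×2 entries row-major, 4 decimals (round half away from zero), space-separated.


BᵀP = [5.5000 -2.5000; 0.2500 0.0000]
S = R + BᵀPB = [3 0; 0 1] + [7.2500 0.5000; 0.5000 0.2500] = [10.2500 0.5000; 0.5000 1.2500]
BᵀPA = [-16.5000 -3.5000; -0.7500 -0.5000]
K = S⁻¹·BᵀPA = [-1.6119 -0.3284; 0.0448 -0.2687]
A−BK = [0.1791 -1.0746; 2.3284 -1.9701]
AᵀP(A−BK) = [11.6866 1.8806; 1.8806 0.7164]
P' = Q + AᵀP(A−BK) = [24.6866 7.8806; 7.8806 9.7164]
tr(P') = 34.4030

-1.6119 -0.3284 0.0448 -0.2687


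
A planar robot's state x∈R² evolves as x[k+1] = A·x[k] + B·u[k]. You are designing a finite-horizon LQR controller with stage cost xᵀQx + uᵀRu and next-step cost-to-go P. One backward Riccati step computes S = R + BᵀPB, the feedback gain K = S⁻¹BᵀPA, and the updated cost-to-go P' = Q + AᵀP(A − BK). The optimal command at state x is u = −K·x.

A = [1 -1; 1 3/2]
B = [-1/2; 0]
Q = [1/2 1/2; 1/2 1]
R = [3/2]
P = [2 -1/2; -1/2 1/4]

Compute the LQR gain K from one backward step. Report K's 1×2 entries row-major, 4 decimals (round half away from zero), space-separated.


BᵀP = [-1.0000 0.2500]
S = R + BᵀPB = [3/2] + [0.5000] = [2.0000]
BᵀPA = [-0.7500 1.3750]
K = S⁻¹·BᵀPA = [-0.3750 0.6875]
A−BK = [0.8125 -0.6563; 1.0000 1.5000]
AᵀP(A−BK) = [0.9688 -1.3594; -1.3594 3.1172]
P' = Q + AᵀP(A−BK) = [1.4688 -0.8594; -0.8594 4.1172]
tr(P') = 5.5859

-0.3750 0.6875


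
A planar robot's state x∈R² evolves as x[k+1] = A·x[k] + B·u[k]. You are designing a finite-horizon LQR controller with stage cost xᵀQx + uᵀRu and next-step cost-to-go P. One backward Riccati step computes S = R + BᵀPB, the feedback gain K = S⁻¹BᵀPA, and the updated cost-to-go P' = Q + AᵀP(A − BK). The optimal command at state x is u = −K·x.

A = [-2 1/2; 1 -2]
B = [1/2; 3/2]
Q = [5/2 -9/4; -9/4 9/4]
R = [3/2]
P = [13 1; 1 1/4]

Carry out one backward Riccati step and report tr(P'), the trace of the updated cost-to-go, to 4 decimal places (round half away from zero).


BᵀP = [8.0000 0.8750]
S = R + BᵀPB = [3/2] + [5.3125] = [6.8125]
BᵀPA = [-15.1250 2.2500]
K = S⁻¹·BᵀPA = [-2.2202 0.3303]
A−BK = [-0.8899 0.3349; 4.3303 -2.4954]
AᵀP(A−BK) = [14.6697 -4.0046; -4.0046 1.5069]
P' = Q + AᵀP(A−BK) = [17.1697 -6.2546; -6.2546 3.7569]
tr(P') = 20.9266

20.9266


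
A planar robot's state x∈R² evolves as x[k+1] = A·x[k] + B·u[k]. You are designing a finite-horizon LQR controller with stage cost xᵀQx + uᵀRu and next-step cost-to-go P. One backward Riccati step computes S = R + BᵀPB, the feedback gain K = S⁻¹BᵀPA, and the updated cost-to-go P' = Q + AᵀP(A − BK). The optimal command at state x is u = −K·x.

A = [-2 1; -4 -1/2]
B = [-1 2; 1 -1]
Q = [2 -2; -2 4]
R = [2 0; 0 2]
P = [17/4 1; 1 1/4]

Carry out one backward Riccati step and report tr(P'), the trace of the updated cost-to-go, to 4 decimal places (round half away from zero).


BᵀP = [-3.2500 -0.7500; 7.5000 1.7500]
S = R + BᵀPB = [2 0; 0 2] + [2.5000 -5.7500; -5.7500 13.2500] = [4.5000 -5.7500; -5.7500 15.2500]
BᵀPA = [9.5000 -2.8750; -22.0000 6.6250]
K = S⁻¹·BᵀPA = [0.5167 -0.1617; -1.2478 0.3735]
A−BK = [1.0123 0.0914; -5.7645 0.0351]
AᵀP(A−BK) = [4.6397 -1.2478; -1.2478 0.3735]
P' = Q + AᵀP(A−BK) = [6.6397 -3.2478; -3.2478 4.3735]
tr(P') = 11.0132

11.0132


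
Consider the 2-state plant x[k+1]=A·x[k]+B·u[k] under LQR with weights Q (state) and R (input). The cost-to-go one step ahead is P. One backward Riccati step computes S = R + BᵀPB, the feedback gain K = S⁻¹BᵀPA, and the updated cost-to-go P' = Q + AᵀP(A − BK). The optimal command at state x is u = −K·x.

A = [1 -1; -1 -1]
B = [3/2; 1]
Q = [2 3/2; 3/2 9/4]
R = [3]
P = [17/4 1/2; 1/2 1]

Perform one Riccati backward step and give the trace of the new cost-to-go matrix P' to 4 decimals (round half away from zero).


BᵀP = [6.8750 1.7500]
S = R + BᵀPB = [3] + [12.0625] = [15.0625]
BᵀPA = [5.1250 -8.6250]
K = S⁻¹·BᵀPA = [0.3402 -0.5726]
A−BK = [0.4896 -0.1411; -1.3402 -0.4274]
AᵀP(A−BK) = [2.5062 -0.3154; -0.3154 1.3112]
P' = Q + AᵀP(A−BK) = [4.5062 1.1846; 1.1846 3.5612]
tr(P') = 8.0674

8.0674


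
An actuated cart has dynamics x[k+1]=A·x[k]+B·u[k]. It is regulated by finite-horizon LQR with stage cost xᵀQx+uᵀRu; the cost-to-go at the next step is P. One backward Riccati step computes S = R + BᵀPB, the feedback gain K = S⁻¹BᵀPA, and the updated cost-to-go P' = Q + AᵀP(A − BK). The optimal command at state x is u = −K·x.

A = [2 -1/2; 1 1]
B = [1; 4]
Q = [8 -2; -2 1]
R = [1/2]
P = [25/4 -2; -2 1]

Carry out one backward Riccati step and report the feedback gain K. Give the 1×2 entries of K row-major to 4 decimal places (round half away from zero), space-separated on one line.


BᵀP = [-1.7500 2.0000]
S = R + BᵀPB = [1/2] + [6.2500] = [6.7500]
BᵀPA = [-1.5000 2.8750]
K = S⁻¹·BᵀPA = [-0.2222 0.4259]
A−BK = [2.2222 -0.9259; 1.8889 -0.7037]
AᵀP(A−BK) = [17.6667 -7.6111; -7.6111 3.3380]
P' = Q + AᵀP(A−BK) = [25.6667 -9.6111; -9.6111 4.3380]
tr(P') = 30.0046

-0.2222 0.4259


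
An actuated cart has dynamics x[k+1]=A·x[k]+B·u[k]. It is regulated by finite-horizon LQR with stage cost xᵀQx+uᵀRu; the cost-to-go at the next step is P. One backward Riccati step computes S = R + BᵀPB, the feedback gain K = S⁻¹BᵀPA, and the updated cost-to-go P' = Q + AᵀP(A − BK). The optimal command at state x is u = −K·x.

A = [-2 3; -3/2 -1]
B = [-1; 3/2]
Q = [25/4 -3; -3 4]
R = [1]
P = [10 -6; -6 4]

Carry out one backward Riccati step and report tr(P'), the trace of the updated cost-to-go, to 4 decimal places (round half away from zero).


17.4342

BᵀP = [-19.0000 12.0000]
S = R + BᵀPB = [1] + [37.0000] = [38.0000]
BᵀPA = [20.0000 -69.0000]
K = S⁻¹·BᵀPA = [0.5263 -1.8158]
A−BK = [-1.4737 1.1842; -2.2895 1.7237]
AᵀP(A−BK) = [2.4737 -2.6842; -2.6842 4.7105]
P' = Q + AᵀP(A−BK) = [8.7237 -5.6842; -5.6842 8.7105]
tr(P') = 17.4342


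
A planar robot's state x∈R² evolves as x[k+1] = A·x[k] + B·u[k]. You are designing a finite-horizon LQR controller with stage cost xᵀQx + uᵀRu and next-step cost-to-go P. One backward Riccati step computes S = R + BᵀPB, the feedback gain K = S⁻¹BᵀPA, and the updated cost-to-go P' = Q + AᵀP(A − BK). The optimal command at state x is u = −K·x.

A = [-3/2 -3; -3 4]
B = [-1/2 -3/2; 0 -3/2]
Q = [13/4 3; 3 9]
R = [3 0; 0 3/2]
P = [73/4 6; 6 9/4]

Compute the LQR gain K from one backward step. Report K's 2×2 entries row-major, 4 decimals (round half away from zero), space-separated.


0.1091 0.2694 1.2020 0.7333

BᵀP = [-9.1250 -3.0000; -36.3750 -12.3750]
S = R + BᵀPB = [3 0; 0 3/2] + [4.5625 18.1875; 18.1875 73.1250] = [7.5625 18.1875; 18.1875 74.6250]
BᵀPA = [22.6875 15.3750; 91.6875 59.6250]
K = S⁻¹·BᵀPA = [0.1091 0.2694; 1.2020 0.7333]
A−BK = [0.3576 -1.7653; -1.1969 5.1000]
AᵀP(A−BK) = [2.6240 -0.2249; -0.2249 8.3827]
P' = Q + AᵀP(A−BK) = [5.8740 2.7751; 2.7751 17.3827]
tr(P') = 23.2567


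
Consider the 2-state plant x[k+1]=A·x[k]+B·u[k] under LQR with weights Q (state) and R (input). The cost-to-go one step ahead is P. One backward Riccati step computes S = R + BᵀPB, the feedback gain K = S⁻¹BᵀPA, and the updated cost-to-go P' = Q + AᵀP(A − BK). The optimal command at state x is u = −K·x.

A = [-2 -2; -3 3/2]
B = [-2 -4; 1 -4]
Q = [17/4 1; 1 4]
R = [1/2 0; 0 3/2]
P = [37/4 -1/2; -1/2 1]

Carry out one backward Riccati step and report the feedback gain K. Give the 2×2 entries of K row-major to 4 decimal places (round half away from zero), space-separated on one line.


-0.2684 1.0998 0.6304 -0.0521

BᵀP = [-19.0000 2.0000; -35.0000 -2.0000]
S = R + BᵀPB = [1/2 0; 0 3/2] + [40.0000 68.0000; 68.0000 148.0000] = [40.5000 68.0000; 68.0000 149.5000]
BᵀPA = [32.0000 41.0000; 76.0000 67.0000]
K = S⁻¹·BᵀPA = [-0.2684 1.0998; 0.6304 -0.0521]
A−BK = [-0.0150 -0.0087; -0.2099 0.1919]
AᵀP(A−BK) = [0.6752 -0.2354; -0.2354 0.6480]
P' = Q + AᵀP(A−BK) = [4.9252 0.7646; 0.7646 4.6480]
tr(P') = 9.5732


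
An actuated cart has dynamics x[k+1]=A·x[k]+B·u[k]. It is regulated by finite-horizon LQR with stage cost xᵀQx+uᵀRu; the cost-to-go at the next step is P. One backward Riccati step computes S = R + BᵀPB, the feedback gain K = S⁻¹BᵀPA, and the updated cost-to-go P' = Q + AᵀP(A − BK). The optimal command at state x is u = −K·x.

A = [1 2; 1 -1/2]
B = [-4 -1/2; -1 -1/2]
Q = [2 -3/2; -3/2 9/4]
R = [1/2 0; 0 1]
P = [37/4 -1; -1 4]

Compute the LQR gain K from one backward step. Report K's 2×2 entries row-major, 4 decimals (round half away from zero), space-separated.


BᵀP = [-36.0000 0.0000; -4.1250 -1.5000]
S = R + BᵀPB = [1/2 0; 0 1] + [144.0000 18.0000; 18.0000 2.8125] = [144.5000 18.0000; 18.0000 3.8125]
BᵀPA = [-36.0000 -72.0000; -5.6250 -7.5000]
K = S⁻¹·BᵀPA = [-0.1587 -0.6148; -0.7263 0.9354]
A−BK = [0.0022 0.0085; 0.4782 -0.6471]
AᵀP(A−BK) = [1.4527 -1.8708; -1.8708 2.7506]
P' = Q + AᵀP(A−BK) = [3.4527 -3.3708; -3.3708 5.0006]
tr(P') = 8.4533

-0.1587 -0.6148 -0.7263 0.9354


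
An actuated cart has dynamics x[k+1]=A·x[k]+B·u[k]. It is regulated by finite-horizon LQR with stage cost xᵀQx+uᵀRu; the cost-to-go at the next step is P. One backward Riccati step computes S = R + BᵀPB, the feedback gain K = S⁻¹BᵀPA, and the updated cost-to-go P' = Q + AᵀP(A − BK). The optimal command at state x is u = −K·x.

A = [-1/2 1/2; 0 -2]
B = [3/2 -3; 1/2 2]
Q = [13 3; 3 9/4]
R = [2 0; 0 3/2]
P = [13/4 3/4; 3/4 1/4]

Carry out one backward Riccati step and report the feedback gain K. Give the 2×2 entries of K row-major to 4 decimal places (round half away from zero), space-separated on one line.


-0.0800 -0.0859 0.1347 -0.0775

BᵀP = [5.2500 1.2500; -8.2500 -1.7500]
S = R + BᵀPB = [2 0; 0 3/2] + [8.5000 -13.2500; -13.2500 21.2500] = [10.5000 -13.2500; -13.2500 22.7500]
BᵀPA = [-2.6250 0.1250; 4.1250 -0.6250]
K = S⁻¹·BᵀPA = [-0.0800 -0.0859; 0.1347 -0.0775]
A−BK = [0.0242 0.3963; -0.2295 -1.8021]
AᵀP(A−BK) = [0.0468 0.0317; 0.0317 0.2748]
P' = Q + AᵀP(A−BK) = [13.0468 3.0317; 3.0317 2.5248]
tr(P') = 15.5716


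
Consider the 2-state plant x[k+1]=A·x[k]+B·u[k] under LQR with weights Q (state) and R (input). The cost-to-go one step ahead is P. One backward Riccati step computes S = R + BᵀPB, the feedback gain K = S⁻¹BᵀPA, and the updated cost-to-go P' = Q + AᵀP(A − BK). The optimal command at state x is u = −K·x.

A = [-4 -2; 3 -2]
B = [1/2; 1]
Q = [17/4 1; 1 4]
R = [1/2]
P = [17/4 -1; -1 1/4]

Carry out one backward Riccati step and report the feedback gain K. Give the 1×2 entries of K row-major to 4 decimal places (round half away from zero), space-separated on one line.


-6.4615 -2.1538

BᵀP = [1.1250 -0.2500]
S = R + BᵀPB = [1/2] + [0.3125] = [0.8125]
BᵀPA = [-5.2500 -1.7500]
K = S⁻¹·BᵀPA = [-6.4615 -2.1538]
A−BK = [-0.7692 -0.9231; 9.4615 0.1538]
AᵀP(A−BK) = [60.3269 19.1923; 19.1923 6.2308]
P' = Q + AᵀP(A−BK) = [64.5769 20.1923; 20.1923 10.2308]
tr(P') = 74.8077


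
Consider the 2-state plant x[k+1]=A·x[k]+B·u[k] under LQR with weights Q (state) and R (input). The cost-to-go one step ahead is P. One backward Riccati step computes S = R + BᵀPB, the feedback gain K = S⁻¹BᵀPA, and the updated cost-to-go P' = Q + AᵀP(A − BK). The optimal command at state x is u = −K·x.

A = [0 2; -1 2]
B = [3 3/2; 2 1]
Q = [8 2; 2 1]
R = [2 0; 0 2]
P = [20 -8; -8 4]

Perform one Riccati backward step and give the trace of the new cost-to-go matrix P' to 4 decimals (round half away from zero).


BᵀP = [44.0000 -16.0000; 22.0000 -8.0000]
S = R + BᵀPB = [2 0; 0 2] + [100.0000 50.0000; 50.0000 25.0000] = [102.0000 50.0000; 50.0000 27.0000]
BᵀPA = [16.0000 56.0000; 8.0000 28.0000]
K = S⁻¹·BᵀPA = [0.1260 0.4409; 0.0630 0.2205]
A−BK = [-0.4724 0.3465; -1.3150 0.8976]
AᵀP(A−BK) = [1.4803 -0.8189; -0.8189 1.1339]
P' = Q + AᵀP(A−BK) = [9.4803 1.1811; 1.1811 2.1339]
tr(P') = 11.6142

11.6142


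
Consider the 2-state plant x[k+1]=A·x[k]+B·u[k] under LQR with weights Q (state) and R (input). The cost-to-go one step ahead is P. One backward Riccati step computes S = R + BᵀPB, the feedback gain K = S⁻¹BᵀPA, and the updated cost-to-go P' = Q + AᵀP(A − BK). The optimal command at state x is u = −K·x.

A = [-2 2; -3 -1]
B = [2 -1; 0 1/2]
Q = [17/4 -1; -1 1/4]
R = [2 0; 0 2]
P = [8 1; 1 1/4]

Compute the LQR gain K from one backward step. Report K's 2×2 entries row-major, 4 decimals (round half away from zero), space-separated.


-0.9624 0.7218 0.3519 -0.3639

BᵀP = [16.0000 2.0000; -7.5000 -0.8750]
S = R + BᵀPB = [2 0; 0 2] + [32.0000 -15.0000; -15.0000 7.0625] = [34.0000 -15.0000; -15.0000 9.0625]
BᵀPA = [-38.0000 30.0000; 17.6250 -14.1250]
K = S⁻¹·BᵀPA = [-0.9624 0.7218; 0.3519 -0.3639]
A−BK = [0.2767 0.1925; -3.1759 -0.8180]
AᵀP(A−BK) = [3.4767 -1.4075; -1.4075 1.4556]
P' = Q + AᵀP(A−BK) = [7.7267 -2.4075; -2.4075 1.7056]
tr(P') = 9.4323


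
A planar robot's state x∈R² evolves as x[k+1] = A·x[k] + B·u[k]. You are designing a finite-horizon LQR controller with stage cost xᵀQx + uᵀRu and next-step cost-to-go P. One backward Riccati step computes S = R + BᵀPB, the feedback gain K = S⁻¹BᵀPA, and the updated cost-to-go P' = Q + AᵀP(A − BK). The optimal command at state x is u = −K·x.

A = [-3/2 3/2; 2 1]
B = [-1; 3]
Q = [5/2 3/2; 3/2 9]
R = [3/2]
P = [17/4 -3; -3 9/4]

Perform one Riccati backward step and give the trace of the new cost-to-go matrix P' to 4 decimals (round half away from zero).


13.3089

BᵀP = [-13.2500 9.7500]
S = R + BᵀPB = [3/2] + [42.5000] = [44.0000]
BᵀPA = [39.3750 -10.1250]
K = S⁻¹·BᵀPA = [0.8949 -0.2301]
A−BK = [-0.6051 1.2699; -0.6847 1.6903]
AᵀP(A−BK) = [1.3263 -0.5018; -0.5018 0.4826]
P' = Q + AᵀP(A−BK) = [3.8263 0.9982; 0.9982 9.4826]
tr(P') = 13.3089


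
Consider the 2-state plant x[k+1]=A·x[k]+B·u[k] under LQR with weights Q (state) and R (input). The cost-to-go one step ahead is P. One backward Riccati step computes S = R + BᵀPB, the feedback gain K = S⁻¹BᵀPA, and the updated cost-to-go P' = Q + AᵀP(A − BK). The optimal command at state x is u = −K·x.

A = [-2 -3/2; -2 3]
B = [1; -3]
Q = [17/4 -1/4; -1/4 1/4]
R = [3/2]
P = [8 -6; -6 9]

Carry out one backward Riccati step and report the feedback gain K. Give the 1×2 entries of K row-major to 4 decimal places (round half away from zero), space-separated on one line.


BᵀP = [26.0000 -33.0000]
S = R + BᵀPB = [3/2] + [125.0000] = [126.5000]
BᵀPA = [14.0000 -138.0000]
K = S⁻¹·BᵀPA = [0.1107 -1.0909]
A−BK = [-2.1107 -0.4091; -1.6680 -0.2727]
AᵀP(A−BK) = [18.4506 3.2727; 3.2727 2.4545]
P' = Q + AᵀP(A−BK) = [22.7006 3.0227; 3.0227 2.7045]
tr(P') = 25.4051

0.1107 -1.0909


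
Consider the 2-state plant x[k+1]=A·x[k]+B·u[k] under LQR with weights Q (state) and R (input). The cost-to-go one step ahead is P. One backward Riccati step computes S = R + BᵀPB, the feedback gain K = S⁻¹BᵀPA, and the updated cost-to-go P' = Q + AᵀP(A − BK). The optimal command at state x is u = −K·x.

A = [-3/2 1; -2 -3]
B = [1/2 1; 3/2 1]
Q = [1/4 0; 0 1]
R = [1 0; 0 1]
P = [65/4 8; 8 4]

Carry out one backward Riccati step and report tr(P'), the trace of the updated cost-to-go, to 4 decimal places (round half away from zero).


BᵀP = [20.1250 10.0000; 24.2500 12.0000]
S = R + BᵀPB = [1 0; 0 1] + [25.0625 30.1250; 30.1250 36.2500] = [26.0625 30.1250; 30.1250 37.2500]
BᵀPA = [-50.1875 -9.8750; -60.3750 -11.7500]
K = S⁻¹·BᵀPA = [-0.8006 -0.2192; -0.9733 -0.1382]
A−BK = [-0.1264 1.2478; 0.1742 -2.5331]
AᵀP(A−BK) = [1.6170 0.2823; 0.2823 0.4620]
P' = Q + AᵀP(A−BK) = [1.8670 0.2823; 0.2823 1.4620]
tr(P') = 3.3290

3.3290


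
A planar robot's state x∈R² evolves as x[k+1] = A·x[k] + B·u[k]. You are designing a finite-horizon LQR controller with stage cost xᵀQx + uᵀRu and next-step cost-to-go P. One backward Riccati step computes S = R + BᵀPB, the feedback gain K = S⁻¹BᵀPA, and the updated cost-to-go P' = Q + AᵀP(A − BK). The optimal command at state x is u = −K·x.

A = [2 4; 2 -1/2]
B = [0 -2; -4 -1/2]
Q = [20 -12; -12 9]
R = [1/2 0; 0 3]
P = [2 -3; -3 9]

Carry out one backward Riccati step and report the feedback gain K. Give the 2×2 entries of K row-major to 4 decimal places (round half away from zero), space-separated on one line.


BᵀP = [12.0000 -36.0000; -2.5000 1.5000]
S = R + BᵀPB = [1/2 0; 0 3] + [144.0000 -6.0000; -6.0000 4.2500] = [144.5000 -6.0000; -6.0000 7.2500]
BᵀPA = [-48.0000 66.0000; -2.0000 -10.7500]
K = S⁻¹·BᵀPA = [-0.3559 0.4092; -0.5704 -1.1441]
A−BK = [0.8593 1.7118; 0.2914 0.5649]
AᵀP(A−BK) = [1.7778 3.3555; 3.3555 6.9412]
P' = Q + AᵀP(A−BK) = [21.7778 -8.6445; -8.6445 15.9412]
tr(P') = 37.7190

-0.3559 0.4092 -0.5704 -1.1441


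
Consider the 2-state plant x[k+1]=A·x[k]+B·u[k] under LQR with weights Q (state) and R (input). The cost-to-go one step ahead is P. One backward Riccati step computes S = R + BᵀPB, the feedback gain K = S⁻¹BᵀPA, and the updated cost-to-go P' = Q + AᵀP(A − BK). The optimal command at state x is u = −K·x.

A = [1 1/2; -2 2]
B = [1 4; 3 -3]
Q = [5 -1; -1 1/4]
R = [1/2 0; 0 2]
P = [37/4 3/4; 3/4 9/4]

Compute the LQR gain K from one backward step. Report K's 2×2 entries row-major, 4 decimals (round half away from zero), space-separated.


-0.3246 0.6227 0.3276 -0.0313

BᵀP = [11.5000 7.5000; 34.7500 -3.7500]
S = R + BᵀPB = [1/2 0; 0 2] + [34.0000 23.5000; 23.5000 150.2500] = [34.5000 23.5000; 23.5000 152.2500]
BᵀPA = [-3.5000 20.7500; 42.2500 9.8750]
K = S⁻¹·BᵀPA = [-0.3246 0.6227; 0.3276 -0.0313]
A−BK = [0.0142 0.0023; -0.0434 0.0380]
AᵀP(A−BK) = [0.2725 -0.1246; -0.1246 0.1993]
P' = Q + AᵀP(A−BK) = [5.2725 -1.1246; -1.1246 0.4493]
tr(P') = 5.7218


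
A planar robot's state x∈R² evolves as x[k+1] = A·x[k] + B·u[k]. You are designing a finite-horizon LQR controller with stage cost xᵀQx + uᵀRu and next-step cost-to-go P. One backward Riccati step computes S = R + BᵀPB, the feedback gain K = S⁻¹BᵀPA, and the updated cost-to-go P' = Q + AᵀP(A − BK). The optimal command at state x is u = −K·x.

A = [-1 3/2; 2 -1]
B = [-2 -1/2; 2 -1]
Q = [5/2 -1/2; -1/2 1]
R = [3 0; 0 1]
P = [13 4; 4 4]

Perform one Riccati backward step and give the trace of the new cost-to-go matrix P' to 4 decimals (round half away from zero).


6.3904

BᵀP = [-18.0000 0.0000; -10.5000 -6.0000]
S = R + BᵀPB = [3 0; 0 1] + [36.0000 9.0000; 9.0000 11.2500] = [39.0000 9.0000; 9.0000 12.2500]
BᵀPA = [18.0000 -27.0000; -1.5000 -9.7500]
K = S⁻¹·BᵀPA = [0.5898 -0.6125; -0.5558 -0.3459]
A−BK = [-0.0983 0.1021; 0.2647 -0.1210]
AᵀP(A−BK) = [1.5501 -0.9943; -0.9943 1.3403]
P' = Q + AᵀP(A−BK) = [4.0501 -1.4943; -1.4943 2.3403]
tr(P') = 6.3904


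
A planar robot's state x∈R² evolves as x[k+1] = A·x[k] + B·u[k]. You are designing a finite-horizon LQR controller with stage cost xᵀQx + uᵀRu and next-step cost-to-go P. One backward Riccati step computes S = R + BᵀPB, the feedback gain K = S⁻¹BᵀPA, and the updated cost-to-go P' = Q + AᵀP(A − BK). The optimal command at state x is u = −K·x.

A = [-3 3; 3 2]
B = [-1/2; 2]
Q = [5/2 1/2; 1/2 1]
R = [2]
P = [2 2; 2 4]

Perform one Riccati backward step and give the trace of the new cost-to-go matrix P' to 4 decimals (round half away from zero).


33.0862

BᵀP = [3.0000 7.0000]
S = R + BᵀPB = [2] + [12.5000] = [14.5000]
BᵀPA = [12.0000 23.0000]
K = S⁻¹·BᵀPA = [0.8276 1.5862]
A−BK = [-2.5862 3.7931; 1.3448 -1.1724]
AᵀP(A−BK) = [8.0690 -7.0345; -7.0345 21.5172]
P' = Q + AᵀP(A−BK) = [10.5690 -6.5345; -6.5345 22.5172]
tr(P') = 33.0862


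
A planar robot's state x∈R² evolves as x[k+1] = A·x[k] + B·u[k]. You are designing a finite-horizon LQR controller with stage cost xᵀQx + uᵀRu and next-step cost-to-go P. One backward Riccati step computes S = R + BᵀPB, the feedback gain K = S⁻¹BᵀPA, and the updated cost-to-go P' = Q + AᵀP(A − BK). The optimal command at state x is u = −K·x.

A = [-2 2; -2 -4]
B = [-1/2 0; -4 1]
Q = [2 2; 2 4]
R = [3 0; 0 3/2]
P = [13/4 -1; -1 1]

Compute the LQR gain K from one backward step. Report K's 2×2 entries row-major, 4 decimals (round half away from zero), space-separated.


BᵀP = [2.3750 -3.5000; -1.0000 1.0000]
S = R + BᵀPB = [3 0; 0 3/2] + [12.8125 -3.5000; -3.5000 1.0000] = [15.8125 -3.5000; -3.5000 2.5000]
BᵀPA = [2.2500 18.7500; 0.0000 -6.0000]
K = S⁻¹·BᵀPA = [0.2062 0.9485; 0.2887 -1.0722]
A−BK = [-1.8969 2.4742; -1.4639 0.8660]
AᵀP(A−BK) = [8.5361 -11.1340; -11.1340 20.7835]
P' = Q + AᵀP(A−BK) = [10.5361 -9.1340; -9.1340 24.7835]
tr(P') = 35.3196

0.2062 0.9485 0.2887 -1.0722


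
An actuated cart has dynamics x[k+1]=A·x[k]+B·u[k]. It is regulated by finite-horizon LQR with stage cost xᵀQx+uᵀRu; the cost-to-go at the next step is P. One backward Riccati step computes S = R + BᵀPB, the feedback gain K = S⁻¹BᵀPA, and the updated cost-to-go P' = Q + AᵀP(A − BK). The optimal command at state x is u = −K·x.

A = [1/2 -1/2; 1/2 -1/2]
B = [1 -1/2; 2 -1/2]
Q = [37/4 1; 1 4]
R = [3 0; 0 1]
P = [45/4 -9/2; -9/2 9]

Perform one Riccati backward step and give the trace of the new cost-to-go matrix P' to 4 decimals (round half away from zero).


BᵀP = [2.2500 13.5000; -3.3750 -2.2500]
S = R + BᵀPB = [3 0; 0 1] + [29.2500 -7.8750; -7.8750 2.8125] = [32.2500 -7.8750; -7.8750 3.8125]
BᵀPA = [7.8750 -7.8750; -2.8125 2.8125]
K = S⁻¹·BᵀPA = [0.1292 -0.1292; -0.4708 0.4708]
A−BK = [0.1354 -0.1354; 0.0062 -0.0062]
AᵀP(A−BK) = [0.4708 -0.4708; -0.4708 0.4708]
P' = Q + AᵀP(A−BK) = [9.7208 0.5292; 0.5292 4.4708]
tr(P') = 14.1915

14.1915


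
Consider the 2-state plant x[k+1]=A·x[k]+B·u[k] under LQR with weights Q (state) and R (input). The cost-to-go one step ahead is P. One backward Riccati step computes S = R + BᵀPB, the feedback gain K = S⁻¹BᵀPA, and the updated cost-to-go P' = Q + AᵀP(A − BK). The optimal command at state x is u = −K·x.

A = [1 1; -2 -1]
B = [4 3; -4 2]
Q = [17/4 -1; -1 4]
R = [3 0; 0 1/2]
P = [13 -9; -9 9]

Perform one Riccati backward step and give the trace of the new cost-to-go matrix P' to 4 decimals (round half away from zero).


BᵀP = [88.0000 -72.0000; 21.0000 -9.0000]
S = R + BᵀPB = [3 0; 0 1/2] + [640.0000 120.0000; 120.0000 45.0000] = [643.0000 120.0000; 120.0000 45.5000]
BᵀPA = [232.0000 160.0000; 39.0000 30.0000]
K = S⁻¹·BᵀPA = [0.3955 0.2477; -0.1860 0.0061]
A−BK = [-0.0241 -0.0090; -0.0460 -0.0213]
AᵀP(A−BK) = [0.4932 0.2966; 0.2966 0.1858]
P' = Q + AᵀP(A−BK) = [4.7432 -0.7034; -0.7034 4.1858]
tr(P') = 8.9290

8.9290


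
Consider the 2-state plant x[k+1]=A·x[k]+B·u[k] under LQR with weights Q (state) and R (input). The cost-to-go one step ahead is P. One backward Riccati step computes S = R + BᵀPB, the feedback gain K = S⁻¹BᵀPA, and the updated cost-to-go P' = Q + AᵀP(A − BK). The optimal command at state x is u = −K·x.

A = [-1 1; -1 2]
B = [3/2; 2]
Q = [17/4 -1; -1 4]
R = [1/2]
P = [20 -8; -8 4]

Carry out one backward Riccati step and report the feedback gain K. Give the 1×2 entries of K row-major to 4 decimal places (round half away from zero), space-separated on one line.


BᵀP = [14.0000 -4.0000]
S = R + BᵀPB = [1/2] + [13.0000] = [13.5000]
BᵀPA = [-10.0000 6.0000]
K = S⁻¹·BᵀPA = [-0.7407 0.4444]
A−BK = [0.1111 0.3333; 0.4815 1.1111]
AᵀP(A−BK) = [0.5926 0.4444; 0.4444 1.3333]
P' = Q + AᵀP(A−BK) = [4.8426 -0.5556; -0.5556 5.3333]
tr(P') = 10.1759

-0.7407 0.4444
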